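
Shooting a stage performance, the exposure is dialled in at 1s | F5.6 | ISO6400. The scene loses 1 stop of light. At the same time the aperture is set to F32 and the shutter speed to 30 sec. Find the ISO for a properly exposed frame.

ISO 12800

Scene light: 1 stop darker.
Aperture: f/5.6 → f/8 → f/11 → f/16 → f/22 → f/32 — 5 stops narrower (darker).
Shutter speed: 1 → 2 → 4 → 8 → 15 → 30 — 5 stops longer (brighter).
Net so far: 1 stop darker. ISO: 6400 → 12800.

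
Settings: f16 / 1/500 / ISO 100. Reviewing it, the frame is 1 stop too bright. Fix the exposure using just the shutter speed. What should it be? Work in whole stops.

1/1000s

Overexposed by 1 stop → need 1 stop darker.
Shutter speed: 1/500 → 1/1000.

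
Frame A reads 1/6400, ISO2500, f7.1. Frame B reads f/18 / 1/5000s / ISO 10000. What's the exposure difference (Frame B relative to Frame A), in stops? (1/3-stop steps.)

1/3 stop darker

Aperture: f/7.1 → f/8 → f/9 → f/10 → f/11 → f/13 → f/14 → f/16 → f/18 — 2 2/3 stops narrower (darker).
Shutter speed: 1/6400 → 1/5000 — 1/3 stop slower (brighter).
ISO: 2500 → 3200 → 4000 → 5000 → 6400 → 8000 → 10000 — 2 stops raised (brighter).
Net: −2 2/3 +1/3 +2 = −1/3 stops.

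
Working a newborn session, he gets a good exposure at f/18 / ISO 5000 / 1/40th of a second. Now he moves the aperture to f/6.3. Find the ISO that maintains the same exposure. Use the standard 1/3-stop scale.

Aperture: f/18 → f/16 → f/14 → f/13 → f/11 → f/10 → f/9 → f/8 → f/7.1 → f/6.3 — 3 stops wider (brighter).
Need 3 stops darker from the ISO: 5000 → 4000 → 3200 → 2500 → 2000 → 1600 → 1250 → 1000 → 800 → 640.

ISO 640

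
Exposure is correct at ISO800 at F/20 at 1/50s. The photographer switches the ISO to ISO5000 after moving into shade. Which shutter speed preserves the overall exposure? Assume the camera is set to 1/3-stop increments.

ISO: 800 → 1000 → 1250 → 1600 → 2000 → 2500 → 3200 → 4000 → 5000 — 2 2/3 stops higher (brighter).
Need 2 2/3 stops darker from the shutter speed: 1/50 → 1/60 → 1/80 → 1/100 → 1/125 → 1/160 → 1/200 → 1/250 → 1/320.

1/320s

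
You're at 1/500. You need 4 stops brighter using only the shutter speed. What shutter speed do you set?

1/30s

Shutter speed: 1/500 → 1/250 → 1/125 → 1/60 → 1/30 — 4 stops longer (brighter).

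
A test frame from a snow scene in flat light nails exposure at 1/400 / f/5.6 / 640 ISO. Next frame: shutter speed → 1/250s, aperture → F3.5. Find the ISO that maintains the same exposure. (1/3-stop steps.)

ISO 160

Shutter speed: 1/400 → 1/320 → 1/250 — 2/3 stop longer (brighter).
Aperture: f/5.6 → f/5 → f/4.5 → f/4 → f/3.5 — 1 1/3 stops wider (brighter).
Net change so far: 2 stops brighter. Offset with the ISO: 640 → 500 → 400 → 320 → 250 → 200 → 160.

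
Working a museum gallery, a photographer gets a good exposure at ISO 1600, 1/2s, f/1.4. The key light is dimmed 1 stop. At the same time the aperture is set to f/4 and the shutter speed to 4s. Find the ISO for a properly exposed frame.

Scene light: 1 stop darker.
Aperture: f/1.4 → f/2 → f/2.8 → f/4 — 3 stops narrower (darker).
Shutter speed: 1/2 → 1 → 2 → 4 — 3 stops slower (brighter).
Net so far: 1 stop darker. ISO: 1600 → 3200.

ISO 3200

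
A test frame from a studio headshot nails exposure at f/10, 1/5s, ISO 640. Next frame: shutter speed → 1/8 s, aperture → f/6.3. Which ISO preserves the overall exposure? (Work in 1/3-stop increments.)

ISO 400

Shutter speed: 1/5 → 1/6 → 1/8 — 2/3 stop faster (darker).
Aperture: f/10 → f/9 → f/8 → f/7.1 → f/6.3 — 1 1/3 stops wider (brighter).
Net change so far: 2/3 stop brighter. Offset with the ISO: 640 → 500 → 400.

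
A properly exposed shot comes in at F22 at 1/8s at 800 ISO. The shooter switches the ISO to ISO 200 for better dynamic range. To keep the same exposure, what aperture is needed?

ISO: 800 → 400 → 200 — 2 stops dropped (darker).
Need 2 stops brighter from the aperture: f/22 → f/16 → f/11.

f/11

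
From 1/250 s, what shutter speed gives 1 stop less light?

1/500s

Shutter speed: 1/250 → 1/500 — 1 stop faster (darker).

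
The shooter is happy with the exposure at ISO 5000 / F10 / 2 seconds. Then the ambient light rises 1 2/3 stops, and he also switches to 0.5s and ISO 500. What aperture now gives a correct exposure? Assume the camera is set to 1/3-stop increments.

Scene light: 1 2/3 stops brighter.
Shutter speed: 2 → 1.6 → 1.3 → 1 → 0.8 → 0.6 → 0.5 — 2 stops shorter (darker).
ISO: 5000 → 4000 → 3200 → 2500 → 2000 → 1600 → 1250 → 1000 → 800 → 640 → 500 — 3 1/3 stops lower (darker).
Net so far: 3 2/3 stops darker. Aperture: f/10 → f/9 → f/8 → f/7.1 → f/6.3 → f/5.6 → f/5 → f/4.5 → f/4 → f/3.5 → f/3.2 → f/2.8.

f/2.8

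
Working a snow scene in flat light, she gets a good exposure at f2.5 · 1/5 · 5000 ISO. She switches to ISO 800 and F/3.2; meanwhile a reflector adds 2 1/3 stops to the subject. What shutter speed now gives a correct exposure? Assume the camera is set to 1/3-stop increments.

0.4 s

Scene light: 2 1/3 stops brighter.
ISO: 5000 → 4000 → 3200 → 2500 → 2000 → 1600 → 1250 → 1000 → 800 — 2 2/3 stops lower (darker).
Aperture: f/2.5 → f/2.8 → f/3.2 — 2/3 stop narrower (darker).
Net so far: 1 stop darker. Shutter speed: 1/5 → 1/4 → 0.3 → 0.4.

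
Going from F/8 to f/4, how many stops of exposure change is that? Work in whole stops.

2 stops

f/8 → f/5.6 → f/4 — count the steps: 2 stops.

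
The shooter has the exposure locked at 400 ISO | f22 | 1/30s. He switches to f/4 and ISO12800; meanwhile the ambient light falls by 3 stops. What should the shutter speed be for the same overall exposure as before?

1/4000s

Scene light: 3 stops darker.
Aperture: f/22 → f/16 → f/11 → f/8 → f/5.6 → f/4 — 5 stops larger aperture (brighter).
ISO: 400 → 800 → 1600 → 3200 → 6400 → 12800 — 5 stops raised (brighter).
Net so far: 7 stops brighter. Shutter speed: 1/30 → 1/60 → 1/125 → 1/250 → 1/500 → 1/1000 → 1/2000 → 1/4000.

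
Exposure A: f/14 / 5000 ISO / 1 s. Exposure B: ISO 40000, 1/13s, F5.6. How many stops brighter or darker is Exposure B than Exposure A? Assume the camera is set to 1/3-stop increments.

Aperture: f/14 → f/13 → f/11 → f/10 → f/9 → f/8 → f/7.1 → f/6.3 → f/5.6 — 2 2/3 stops wider (brighter).
Shutter speed: 1 → 0.8 → 0.6 → 0.5 → 0.4 → 0.3 → 1/4 → 1/5 → 1/6 → 1/8 → 1/10 → 1/13 — 3 2/3 stops faster (darker).
ISO: 5000 → 6400 → 8000 → 10000 → 12800 → 16000 → 20000 → 25600 → 32000 → 40000 — 3 stops higher (brighter).
Net: +2 2/3 −3 2/3 +3 = +2 stops.

2 stops brighter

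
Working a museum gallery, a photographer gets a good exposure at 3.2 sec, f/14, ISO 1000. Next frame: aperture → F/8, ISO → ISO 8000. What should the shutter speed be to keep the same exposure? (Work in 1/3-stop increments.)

1/8s

Aperture: f/14 → f/13 → f/11 → f/10 → f/9 → f/8 — 1 2/3 stops larger aperture (brighter).
ISO: 1000 → 1250 → 1600 → 2000 → 2500 → 3200 → 4000 → 5000 → 6400 → 8000 — 3 stops higher (brighter).
Net change so far: 4 2/3 stops brighter. Offset with the shutter speed: 3.2 → 2.5 → 2 → 1.6 → 1.3 → 1 → 0.8 → 0.6 → 0.5 → 0.4 → 0.3 → 1/4 → 1/5 → 1/6 → 1/8.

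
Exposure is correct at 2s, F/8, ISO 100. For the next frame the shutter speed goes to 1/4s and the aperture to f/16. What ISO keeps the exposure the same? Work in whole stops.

Shutter speed: 2 → 1 → 1/2 → 1/4 — 3 stops faster (darker).
Aperture: f/8 → f/11 → f/16 — 2 stops narrower (darker).
Net change so far: 5 stops darker. Offset with the ISO: 100 → 200 → 400 → 800 → 1600 → 3200.

ISO 3200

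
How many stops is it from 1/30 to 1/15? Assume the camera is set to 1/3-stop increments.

1 stop

1/30 → 1/25 → 1/20 → 1/15 — count the steps: 3 third-stops = 1 stop.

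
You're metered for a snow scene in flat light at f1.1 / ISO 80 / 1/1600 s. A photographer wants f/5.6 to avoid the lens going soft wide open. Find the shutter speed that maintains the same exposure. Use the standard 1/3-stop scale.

Aperture: f/1.1 → f/1.2 → f/1.4 → f/1.6 → f/1.8 → f/2 → f/2.2 → f/2.5 → f/2.8 → f/3.2 → f/3.5 → f/4 → f/4.5 → f/5 → f/5.6 — 4 2/3 stops stopped down (darker).
Need 4 2/3 stops brighter from the shutter speed: 1/1600 → 1/1250 → 1/1000 → 1/800 → 1/640 → 1/500 → 1/400 → 1/320 → 1/250 → 1/200 → 1/160 → 1/125 → 1/100 → 1/80 → 1/60.

1/60s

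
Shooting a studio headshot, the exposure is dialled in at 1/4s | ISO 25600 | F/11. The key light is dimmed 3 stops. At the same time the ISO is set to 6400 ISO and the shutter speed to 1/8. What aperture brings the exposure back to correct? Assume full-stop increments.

Scene light: 3 stops darker.
ISO: 25600 → 12800 → 6400 — 2 stops dropped (darker).
Shutter speed: 1/4 → 1/8 — 1 stop faster (darker).
Net so far: 6 stops darker. Aperture: f/11 → f/8 → f/5.6 → f/4 → f/2.8 → f/2 → f/1.4.

f/1.4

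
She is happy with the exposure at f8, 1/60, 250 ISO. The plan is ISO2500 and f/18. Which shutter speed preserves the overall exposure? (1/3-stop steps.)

ISO: 250 → 320 → 400 → 500 → 640 → 800 → 1000 → 1250 → 1600 → 2000 → 2500 — 3 1/3 stops higher (brighter).
Aperture: f/8 → f/9 → f/10 → f/11 → f/13 → f/14 → f/16 → f/18 — 2 1/3 stops narrower (darker).
Net change so far: 1 stop brighter. Offset with the shutter speed: 1/60 → 1/80 → 1/100 → 1/125.

1/125s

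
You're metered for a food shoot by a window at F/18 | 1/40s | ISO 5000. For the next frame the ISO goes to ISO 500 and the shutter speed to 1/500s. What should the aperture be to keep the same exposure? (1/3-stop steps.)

ISO: 5000 → 4000 → 3200 → 2500 → 2000 → 1600 → 1250 → 1000 → 800 → 640 → 500 — 3 1/3 stops dropped (darker).
Shutter speed: 1/40 → 1/50 → 1/60 → 1/80 → 1/100 → 1/125 → 1/160 → 1/200 → 1/250 → 1/320 → 1/400 → 1/500 — 3 2/3 stops faster (darker).
Net change so far: 7 stops darker. Offset with the aperture: f/18 → f/16 → f/14 → f/13 → f/11 → f/10 → f/9 → f/8 → f/7.1 → f/6.3 → f/5.6 → f/5 → f/4.5 → f/4 → f/3.5 → f/3.2 → f/2.8 → f/2.5 → f/2.2 → f/2 → f/1.8 → f/1.6.

f/1.6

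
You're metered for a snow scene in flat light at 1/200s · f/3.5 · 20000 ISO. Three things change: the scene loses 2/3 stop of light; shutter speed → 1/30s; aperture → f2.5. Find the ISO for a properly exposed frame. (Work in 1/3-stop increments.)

Scene light: 2/3 stop darker.
Shutter speed: 1/200 → 1/160 → 1/125 → 1/100 → 1/80 → 1/60 → 1/50 → 1/40 → 1/30 — 2 2/3 stops longer (brighter).
Aperture: f/3.5 → f/3.2 → f/2.8 → f/2.5 — 1 stop larger aperture (brighter).
Net so far: 3 stops brighter. ISO: 20000 → 16000 → 12800 → 10000 → 8000 → 6400 → 5000 → 4000 → 3200 → 2500.

ISO 2500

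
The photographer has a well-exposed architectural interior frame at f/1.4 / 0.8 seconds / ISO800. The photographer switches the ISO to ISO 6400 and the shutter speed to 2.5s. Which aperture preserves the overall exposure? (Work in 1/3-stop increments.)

f/7.1

ISO: 800 → 1000 → 1250 → 1600 → 2000 → 2500 → 3200 → 4000 → 5000 → 6400 — 3 stops raised (brighter).
Shutter speed: 0.8 → 1 → 1.3 → 1.6 → 2 → 2.5 — 1 2/3 stops slower (brighter).
Net change so far: 4 2/3 stops brighter. Offset with the aperture: f/1.4 → f/1.6 → f/1.8 → f/2 → f/2.2 → f/2.5 → f/2.8 → f/3.2 → f/3.5 → f/4 → f/4.5 → f/5 → f/5.6 → f/6.3 → f/7.1.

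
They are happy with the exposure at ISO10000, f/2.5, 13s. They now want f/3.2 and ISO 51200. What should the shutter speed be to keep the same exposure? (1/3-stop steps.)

Aperture: f/2.5 → f/2.8 → f/3.2 — 2/3 stop smaller aperture (darker).
ISO: 10000 → 12800 → 16000 → 20000 → 25600 → 32000 → 40000 → 51200 — 2 1/3 stops higher (brighter).
Net change so far: 1 2/3 stops brighter. Offset with the shutter speed: 13 → 10 → 8 → 6 → 5 → 4.

4 s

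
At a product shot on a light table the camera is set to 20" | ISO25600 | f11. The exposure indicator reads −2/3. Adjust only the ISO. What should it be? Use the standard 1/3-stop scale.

ISO 40000

Underexposed by 2/3 stop → need 2/3 stop brighter.
ISO: 25600 → 32000 → 40000.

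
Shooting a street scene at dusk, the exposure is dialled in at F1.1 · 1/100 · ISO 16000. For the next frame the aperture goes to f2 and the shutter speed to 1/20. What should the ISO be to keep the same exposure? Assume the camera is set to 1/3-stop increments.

ISO 10000

Aperture: f/1.1 → f/1.2 → f/1.4 → f/1.6 → f/1.8 → f/2 — 1 2/3 stops smaller aperture (darker).
Shutter speed: 1/100 → 1/80 → 1/60 → 1/50 → 1/40 → 1/30 → 1/25 → 1/20 — 2 1/3 stops slower (brighter).
Net change so far: 2/3 stop brighter. Offset with the ISO: 16000 → 12800 → 10000.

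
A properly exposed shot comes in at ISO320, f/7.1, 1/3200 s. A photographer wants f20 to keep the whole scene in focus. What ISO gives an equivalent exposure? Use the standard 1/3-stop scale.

ISO 2500

Aperture: f/7.1 → f/8 → f/9 → f/10 → f/11 → f/13 → f/14 → f/16 → f/18 → f/20 — 3 stops narrower (darker).
Need 3 stops brighter from the ISO: 320 → 400 → 500 → 640 → 800 → 1000 → 1250 → 1600 → 2000 → 2500.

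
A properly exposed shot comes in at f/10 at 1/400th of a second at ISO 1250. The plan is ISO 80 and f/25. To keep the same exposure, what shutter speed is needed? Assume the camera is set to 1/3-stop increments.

1/4s

ISO: 1250 → 1000 → 800 → 640 → 500 → 400 → 320 → 250 → 200 → 160 → 125 → 100 → 80 — 4 stops dropped (darker).
Aperture: f/10 → f/11 → f/13 → f/14 → f/16 → f/18 → f/20 → f/22 → f/25 — 2 2/3 stops smaller aperture (darker).
Net change so far: 6 2/3 stops darker. Offset with the shutter speed: 1/400 → 1/320 → 1/250 → 1/200 → 1/160 → 1/125 → 1/100 → 1/80 → 1/60 → 1/50 → 1/40 → 1/30 → 1/25 → 1/20 → 1/15 → 1/13 → 1/10 → 1/8 → 1/6 → 1/5 → 1/4.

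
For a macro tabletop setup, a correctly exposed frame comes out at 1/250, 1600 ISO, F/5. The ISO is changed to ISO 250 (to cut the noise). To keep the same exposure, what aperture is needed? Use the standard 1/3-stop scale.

f/2

ISO: 1600 → 1250 → 1000 → 800 → 640 → 500 → 400 → 320 → 250 — 2 2/3 stops lower (darker).
Need 2 2/3 stops brighter from the aperture: f/5 → f/4.5 → f/4 → f/3.5 → f/3.2 → f/2.8 → f/2.5 → f/2.2 → f/2.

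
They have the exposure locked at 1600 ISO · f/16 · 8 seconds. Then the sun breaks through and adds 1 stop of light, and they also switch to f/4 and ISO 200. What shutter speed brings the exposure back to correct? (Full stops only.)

Scene light: 1 stop brighter.
Aperture: f/16 → f/11 → f/8 → f/5.6 → f/4 — 4 stops larger aperture (brighter).
ISO: 1600 → 800 → 400 → 200 — 3 stops lower (darker).
Net so far: 2 stops brighter. Shutter speed: 8 → 4 → 2.

2 s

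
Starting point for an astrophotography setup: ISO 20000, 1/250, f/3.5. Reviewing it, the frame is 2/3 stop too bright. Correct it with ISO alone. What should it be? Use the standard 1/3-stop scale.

ISO 12800

Overexposed by 2/3 stop → need 2/3 stop darker.
ISO: 20000 → 16000 → 12800.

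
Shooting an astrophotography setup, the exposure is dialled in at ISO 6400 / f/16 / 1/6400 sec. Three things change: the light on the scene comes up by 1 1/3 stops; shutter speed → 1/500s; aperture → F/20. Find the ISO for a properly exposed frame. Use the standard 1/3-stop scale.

ISO 320

Scene light: 1 1/3 stops brighter.
Shutter speed: 1/6400 → 1/5000 → 1/4000 → 1/3200 → 1/2500 → 1/2000 → 1/1600 → 1/1250 → 1/1000 → 1/800 → 1/640 → 1/500 — 3 2/3 stops longer (brighter).
Aperture: f/16 → f/18 → f/20 — 2/3 stop narrower (darker).
Net so far: 4 1/3 stops brighter. ISO: 6400 → 5000 → 4000 → 3200 → 2500 → 2000 → 1600 → 1250 → 1000 → 800 → 640 → 500 → 400 → 320.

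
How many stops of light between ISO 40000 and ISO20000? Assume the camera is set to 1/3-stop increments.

40000 → 32000 → 25600 → 20000 — count the steps: 3 third-stops = 1 stop.

1 stop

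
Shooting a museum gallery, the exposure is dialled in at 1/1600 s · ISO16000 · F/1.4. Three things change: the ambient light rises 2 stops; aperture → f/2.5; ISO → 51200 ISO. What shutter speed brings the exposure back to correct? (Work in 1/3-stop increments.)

Scene light: 2 stops brighter.
Aperture: f/1.4 → f/1.6 → f/1.8 → f/2 → f/2.2 → f/2.5 — 1 2/3 stops stopped down (darker).
ISO: 16000 → 20000 → 25600 → 32000 → 40000 → 51200 — 1 2/3 stops higher (brighter).
Net so far: 2 stops brighter. Shutter speed: 1/1600 → 1/2000 → 1/2500 → 1/3200 → 1/4000 → 1/5000 → 1/6400.

1/6400s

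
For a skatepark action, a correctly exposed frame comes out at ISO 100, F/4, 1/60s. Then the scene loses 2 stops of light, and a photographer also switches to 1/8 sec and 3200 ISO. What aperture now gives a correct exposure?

Scene light: 2 stops darker.
Shutter speed: 1/60 → 1/30 → 1/15 → 1/8 — 3 stops slower (brighter).
ISO: 100 → 200 → 400 → 800 → 1600 → 3200 — 5 stops higher (brighter).
Net so far: 6 stops brighter. Aperture: f/4 → f/5.6 → f/8 → f/11 → f/16 → f/22 → f/32.

f/32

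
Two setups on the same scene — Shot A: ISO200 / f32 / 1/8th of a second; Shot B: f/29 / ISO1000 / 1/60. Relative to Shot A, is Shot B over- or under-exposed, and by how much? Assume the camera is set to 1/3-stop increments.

Aperture: f/32 → f/29 — 1/3 stop larger aperture (brighter).
Shutter speed: 1/8 → 1/10 → 1/13 → 1/15 → 1/20 → 1/25 → 1/30 → 1/40 → 1/50 → 1/60 — 3 stops shorter (darker).
ISO: 200 → 250 → 320 → 400 → 500 → 640 → 800 → 1000 — 2 1/3 stops raised (brighter).
Net: +1/3 −3 +2 1/3 = −1/3 stops.

1/3 stop darker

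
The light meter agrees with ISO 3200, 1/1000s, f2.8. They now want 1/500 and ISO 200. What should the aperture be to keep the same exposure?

Shutter speed: 1/1000 → 1/500 — 1 stop longer (brighter).
ISO: 3200 → 1600 → 800 → 400 → 200 — 4 stops lower (darker).
Net change so far: 3 stops darker. Offset with the aperture: f/2.8 → f/2 → f/1.4 → f/1.0.

f/1.0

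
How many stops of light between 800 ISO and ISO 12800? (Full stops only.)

4 stops

800 → 1600 → 3200 → 6400 → 12800 — count the steps: 4 stops.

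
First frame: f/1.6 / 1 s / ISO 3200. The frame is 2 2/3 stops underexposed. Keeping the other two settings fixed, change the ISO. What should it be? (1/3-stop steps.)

ISO 20000

Underexposed by 2 2/3 stops → need 2 2/3 stops brighter.
ISO: 3200 → 4000 → 5000 → 6400 → 8000 → 10000 → 12800 → 16000 → 20000.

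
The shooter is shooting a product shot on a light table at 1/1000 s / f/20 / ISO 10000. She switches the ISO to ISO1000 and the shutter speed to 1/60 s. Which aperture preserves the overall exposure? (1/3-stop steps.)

f/25

ISO: 10000 → 8000 → 6400 → 5000 → 4000 → 3200 → 2500 → 2000 → 1600 → 1250 → 1000 — 3 1/3 stops lower (darker).
Shutter speed: 1/1000 → 1/800 → 1/640 → 1/500 → 1/400 → 1/320 → 1/250 → 1/200 → 1/160 → 1/125 → 1/100 → 1/80 → 1/60 — 4 stops slower (brighter).
Net change so far: 2/3 stop brighter. Offset with the aperture: f/20 → f/22 → f/25.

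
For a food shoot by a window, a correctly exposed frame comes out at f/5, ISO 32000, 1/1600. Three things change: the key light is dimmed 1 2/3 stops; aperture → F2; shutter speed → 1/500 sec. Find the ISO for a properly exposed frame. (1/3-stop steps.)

ISO 5000

Scene light: 1 2/3 stops darker.
Aperture: f/5 → f/4.5 → f/4 → f/3.5 → f/3.2 → f/2.8 → f/2.5 → f/2.2 → f/2 — 2 2/3 stops larger aperture (brighter).
Shutter speed: 1/1600 → 1/1250 → 1/1000 → 1/800 → 1/640 → 1/500 — 1 2/3 stops longer (brighter).
Net so far: 2 2/3 stops brighter. ISO: 32000 → 25600 → 20000 → 16000 → 12800 → 10000 → 8000 → 6400 → 5000.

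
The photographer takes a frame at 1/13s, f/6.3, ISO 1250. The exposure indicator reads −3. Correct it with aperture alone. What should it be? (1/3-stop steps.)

f/2.2

Underexposed by 3 stops → need 3 stops brighter.
Aperture: f/6.3 → f/5.6 → f/5 → f/4.5 → f/4 → f/3.5 → f/3.2 → f/2.8 → f/2.5 → f/2.2.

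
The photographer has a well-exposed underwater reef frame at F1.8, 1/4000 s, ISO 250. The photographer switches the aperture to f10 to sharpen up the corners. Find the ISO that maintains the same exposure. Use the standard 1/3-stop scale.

ISO 8000

Aperture: f/1.8 → f/2 → f/2.2 → f/2.5 → f/2.8 → f/3.2 → f/3.5 → f/4 → f/4.5 → f/5 → f/5.6 → f/6.3 → f/7.1 → f/8 → f/9 → f/10 — 5 stops stopped down (darker).
Need 5 stops brighter from the ISO: 250 → 320 → 400 → 500 → 640 → 800 → 1000 → 1250 → 1600 → 2000 → 2500 → 3200 → 4000 → 5000 → 6400 → 8000.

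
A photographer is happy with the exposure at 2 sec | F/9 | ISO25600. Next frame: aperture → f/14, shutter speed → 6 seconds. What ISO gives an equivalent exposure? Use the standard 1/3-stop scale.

ISO 20000

Aperture: f/9 → f/10 → f/11 → f/13 → f/14 — 1 1/3 stops stopped down (darker).
Shutter speed: 2 → 2.5 → 3.2 → 4 → 5 → 6 — 1 2/3 stops longer (brighter).
Net change so far: 1/3 stop brighter. Offset with the ISO: 25600 → 20000.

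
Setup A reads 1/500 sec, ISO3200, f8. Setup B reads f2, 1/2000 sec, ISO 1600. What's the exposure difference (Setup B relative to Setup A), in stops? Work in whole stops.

Aperture: f/8 → f/5.6 → f/4 → f/2.8 → f/2 — 4 stops opened up (brighter).
Shutter speed: 1/500 → 1/1000 → 1/2000 — 2 stops shorter (darker).
ISO: 3200 → 1600 — 1 stop lower (darker).
Net: +4 −2 −1 = +1 stop.

1 stop brighter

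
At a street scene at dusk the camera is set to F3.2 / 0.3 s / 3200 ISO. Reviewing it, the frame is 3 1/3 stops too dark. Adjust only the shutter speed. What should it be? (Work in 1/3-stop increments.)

Underexposed by 3 1/3 stops → need 3 1/3 stops brighter.
Shutter speed: 0.3 → 0.4 → 0.5 → 0.6 → 0.8 → 1 → 1.3 → 1.6 → 2 → 2.5 → 3.2.

3.2 s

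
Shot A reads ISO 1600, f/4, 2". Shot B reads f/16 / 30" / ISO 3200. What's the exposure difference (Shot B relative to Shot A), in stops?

1 stop brighter

Aperture: f/4 → f/5.6 → f/8 → f/11 → f/16 — 4 stops narrower (darker).
Shutter speed: 2 → 4 → 8 → 15 → 30 — 4 stops longer (brighter).
ISO: 1600 → 3200 — 1 stop higher (brighter).
Net: −4 +4 +1 = +1 stop.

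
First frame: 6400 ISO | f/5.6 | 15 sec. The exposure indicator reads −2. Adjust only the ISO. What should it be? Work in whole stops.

ISO 25600

Underexposed by 2 stops → need 2 stops brighter.
ISO: 6400 → 12800 → 25600.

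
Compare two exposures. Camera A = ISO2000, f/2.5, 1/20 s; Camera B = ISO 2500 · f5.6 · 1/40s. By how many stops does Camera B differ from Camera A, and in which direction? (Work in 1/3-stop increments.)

3 stops darker

Aperture: f/2.5 → f/2.8 → f/3.2 → f/3.5 → f/4 → f/4.5 → f/5 → f/5.6 — 2 1/3 stops narrower (darker).
Shutter speed: 1/20 → 1/25 → 1/30 → 1/40 — 1 stop faster (darker).
ISO: 2000 → 2500 — 1/3 stop raised (brighter).
Net: −2 1/3 −1 +1/3 = −3 stops.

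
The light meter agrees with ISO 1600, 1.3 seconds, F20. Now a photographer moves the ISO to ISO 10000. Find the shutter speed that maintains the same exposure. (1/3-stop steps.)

1/5s

ISO: 1600 → 2000 → 2500 → 3200 → 4000 → 5000 → 6400 → 8000 → 10000 — 2 2/3 stops higher (brighter).
Need 2 2/3 stops darker from the shutter speed: 1.3 → 1 → 0.8 → 0.6 → 0.5 → 0.4 → 0.3 → 1/4 → 1/5.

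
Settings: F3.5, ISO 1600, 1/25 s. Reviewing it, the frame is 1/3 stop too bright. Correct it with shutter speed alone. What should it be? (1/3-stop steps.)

1/30s

Overexposed by 1/3 stop → need 1/3 stop darker.
Shutter speed: 1/25 → 1/30.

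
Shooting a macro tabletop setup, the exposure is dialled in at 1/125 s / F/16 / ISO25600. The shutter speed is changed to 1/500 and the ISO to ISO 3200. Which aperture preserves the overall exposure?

f/2.8

Shutter speed: 1/125 → 1/250 → 1/500 — 2 stops shorter (darker).
ISO: 25600 → 12800 → 6400 → 3200 — 3 stops lower (darker).
Net change so far: 5 stops darker. Offset with the aperture: f/16 → f/11 → f/8 → f/5.6 → f/4 → f/2.8.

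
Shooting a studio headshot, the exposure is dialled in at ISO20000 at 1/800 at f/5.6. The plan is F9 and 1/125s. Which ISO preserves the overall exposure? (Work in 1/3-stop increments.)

ISO 8000

Aperture: f/5.6 → f/6.3 → f/7.1 → f/8 → f/9 — 1 1/3 stops smaller aperture (darker).
Shutter speed: 1/800 → 1/640 → 1/500 → 1/400 → 1/320 → 1/250 → 1/200 → 1/160 → 1/125 — 2 2/3 stops longer (brighter).
Net change so far: 1 1/3 stops brighter. Offset with the ISO: 20000 → 16000 → 12800 → 10000 → 8000.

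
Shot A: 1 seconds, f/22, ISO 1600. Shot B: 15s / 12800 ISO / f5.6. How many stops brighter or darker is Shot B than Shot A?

11 stops brighter

Aperture: f/22 → f/16 → f/11 → f/8 → f/5.6 — 4 stops opened up (brighter).
Shutter speed: 1 → 2 → 4 → 8 → 15 — 4 stops slower (brighter).
ISO: 1600 → 3200 → 6400 → 12800 — 3 stops raised (brighter).
Net: +4 +4 +3 = +11 stops.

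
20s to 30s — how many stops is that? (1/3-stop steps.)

20 → 25 → 30 — count the steps: 2 third-stops = 2/3 stop.

2/3 stop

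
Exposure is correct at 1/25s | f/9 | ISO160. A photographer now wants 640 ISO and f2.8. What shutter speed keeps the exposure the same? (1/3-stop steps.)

ISO: 160 → 200 → 250 → 320 → 400 → 500 → 640 — 2 stops raised (brighter).
Aperture: f/9 → f/8 → f/7.1 → f/6.3 → f/5.6 → f/5 → f/4.5 → f/4 → f/3.5 → f/3.2 → f/2.8 — 3 1/3 stops wider (brighter).
Net change so far: 5 1/3 stops brighter. Offset with the shutter speed: 1/25 → 1/30 → 1/40 → 1/50 → 1/60 → 1/80 → 1/100 → 1/125 → 1/160 → 1/200 → 1/250 → 1/320 → 1/400 → 1/500 → 1/640 → 1/800 → 1/1000.

1/1000s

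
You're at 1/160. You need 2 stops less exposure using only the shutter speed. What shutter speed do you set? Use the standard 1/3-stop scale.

Shutter speed: 1/160 → 1/200 → 1/250 → 1/320 → 1/400 → 1/500 → 1/640 — 2 stops shorter (darker).

1/640s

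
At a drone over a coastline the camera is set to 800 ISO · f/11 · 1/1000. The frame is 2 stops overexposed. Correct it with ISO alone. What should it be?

Overexposed by 2 stops → need 2 stops darker.
ISO: 800 → 400 → 200.

ISO 200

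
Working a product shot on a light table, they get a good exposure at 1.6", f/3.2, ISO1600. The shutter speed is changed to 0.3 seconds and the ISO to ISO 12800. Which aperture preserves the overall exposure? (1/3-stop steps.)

Shutter speed: 1.6 → 1.3 → 1 → 0.8 → 0.6 → 0.5 → 0.4 → 0.3 — 2 1/3 stops faster (darker).
ISO: 1600 → 2000 → 2500 → 3200 → 4000 → 5000 → 6400 → 8000 → 10000 → 12800 — 3 stops higher (brighter).
Net change so far: 2/3 stop brighter. Offset with the aperture: f/3.2 → f/3.5 → f/4.

f/4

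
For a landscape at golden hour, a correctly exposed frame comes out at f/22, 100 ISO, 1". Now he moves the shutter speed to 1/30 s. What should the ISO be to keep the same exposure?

Shutter speed: 1 → 1/2 → 1/4 → 1/8 → 1/15 → 1/30 — 5 stops faster (darker).
Need 5 stops brighter from the ISO: 100 → 200 → 400 → 800 → 1600 → 3200.

ISO 3200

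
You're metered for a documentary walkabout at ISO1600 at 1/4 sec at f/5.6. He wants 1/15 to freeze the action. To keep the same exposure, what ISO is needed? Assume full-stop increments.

Shutter speed: 1/4 → 1/8 → 1/15 — 2 stops shorter (darker).
Need 2 stops brighter from the ISO: 1600 → 3200 → 6400.

ISO 6400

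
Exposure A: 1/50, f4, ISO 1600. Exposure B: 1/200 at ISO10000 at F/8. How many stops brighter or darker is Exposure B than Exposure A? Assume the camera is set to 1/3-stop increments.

Aperture: f/4 → f/4.5 → f/5 → f/5.6 → f/6.3 → f/7.1 → f/8 — 2 stops narrower (darker).
Shutter speed: 1/50 → 1/60 → 1/80 → 1/100 → 1/125 → 1/160 → 1/200 — 2 stops faster (darker).
ISO: 1600 → 2000 → 2500 → 3200 → 4000 → 5000 → 6400 → 8000 → 10000 — 2 2/3 stops higher (brighter).
Net: −2 −2 +2 2/3 = −1 1/3 stops.

1 1/3 stops darker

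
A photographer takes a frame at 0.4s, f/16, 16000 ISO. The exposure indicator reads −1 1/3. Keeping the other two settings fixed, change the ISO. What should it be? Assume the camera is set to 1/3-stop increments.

ISO 40000

Underexposed by 1 1/3 stops → need 1 1/3 stops brighter.
ISO: 16000 → 20000 → 25600 → 32000 → 40000.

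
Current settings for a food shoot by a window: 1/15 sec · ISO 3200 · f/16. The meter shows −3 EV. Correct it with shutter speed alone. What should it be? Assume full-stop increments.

Underexposed by 3 stops → need 3 stops brighter.
Shutter speed: 1/15 → 1/8 → 1/4 → 1/2.

1/2s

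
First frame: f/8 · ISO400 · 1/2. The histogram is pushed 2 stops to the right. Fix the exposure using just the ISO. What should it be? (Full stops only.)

ISO 100

Overexposed by 2 stops → need 2 stops darker.
ISO: 400 → 200 → 100.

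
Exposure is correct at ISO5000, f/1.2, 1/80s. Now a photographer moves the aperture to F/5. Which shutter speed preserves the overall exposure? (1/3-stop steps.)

Aperture: f/1.2 → f/1.4 → f/1.6 → f/1.8 → f/2 → f/2.2 → f/2.5 → f/2.8 → f/3.2 → f/3.5 → f/4 → f/4.5 → f/5 — 4 stops smaller aperture (darker).
Need 4 stops brighter from the shutter speed: 1/80 → 1/60 → 1/50 → 1/40 → 1/30 → 1/25 → 1/20 → 1/15 → 1/13 → 1/10 → 1/8 → 1/6 → 1/5.

1/5s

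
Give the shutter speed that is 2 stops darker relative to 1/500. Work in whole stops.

1/2000s

Shutter speed: 1/500 → 1/1000 → 1/2000 — 2 stops faster (darker).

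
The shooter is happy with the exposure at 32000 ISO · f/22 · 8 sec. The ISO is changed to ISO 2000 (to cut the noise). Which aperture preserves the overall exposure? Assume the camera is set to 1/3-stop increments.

f/5.6

ISO: 32000 → 25600 → 20000 → 16000 → 12800 → 10000 → 8000 → 6400 → 5000 → 4000 → 3200 → 2500 → 2000 — 4 stops lower (darker).
Need 4 stops brighter from the aperture: f/22 → f/20 → f/18 → f/16 → f/14 → f/13 → f/11 → f/10 → f/9 → f/8 → f/7.1 → f/6.3 → f/5.6.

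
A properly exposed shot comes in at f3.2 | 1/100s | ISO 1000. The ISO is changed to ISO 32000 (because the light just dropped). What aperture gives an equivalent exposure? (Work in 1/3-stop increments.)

ISO: 1000 → 1250 → 1600 → 2000 → 2500 → 3200 → 4000 → 5000 → 6400 → 8000 → 10000 → 12800 → 16000 → 20000 → 25600 → 32000 — 5 stops raised (brighter).
Need 5 stops darker from the aperture: f/3.2 → f/3.5 → f/4 → f/4.5 → f/5 → f/5.6 → f/6.3 → f/7.1 → f/8 → f/9 → f/10 → f/11 → f/13 → f/14 → f/16 → f/18.

f/18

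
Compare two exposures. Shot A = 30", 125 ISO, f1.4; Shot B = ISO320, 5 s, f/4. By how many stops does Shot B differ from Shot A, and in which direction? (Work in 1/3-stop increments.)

4 1/3 stops darker

Aperture: f/1.4 → f/1.6 → f/1.8 → f/2 → f/2.2 → f/2.5 → f/2.8 → f/3.2 → f/3.5 → f/4 — 3 stops smaller aperture (darker).
Shutter speed: 30 → 25 → 20 → 15 → 13 → 10 → 8 → 6 → 5 — 2 2/3 stops shorter (darker).
ISO: 125 → 160 → 200 → 250 → 320 — 1 1/3 stops higher (brighter).
Net: −3 −2 2/3 +1 1/3 = −4 1/3 stops.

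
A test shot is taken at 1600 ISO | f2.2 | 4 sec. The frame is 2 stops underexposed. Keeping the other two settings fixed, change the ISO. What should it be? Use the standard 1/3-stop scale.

Underexposed by 2 stops → need 2 stops brighter.
ISO: 1600 → 2000 → 2500 → 3200 → 4000 → 5000 → 6400.

ISO 6400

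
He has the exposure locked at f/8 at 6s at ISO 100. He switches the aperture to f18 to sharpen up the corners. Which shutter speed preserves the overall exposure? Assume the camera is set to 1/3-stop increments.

30 s

Aperture: f/8 → f/9 → f/10 → f/11 → f/13 → f/14 → f/16 → f/18 — 2 1/3 stops stopped down (darker).
Need 2 1/3 stops brighter from the shutter speed: 6 → 8 → 10 → 13 → 15 → 20 → 25 → 30.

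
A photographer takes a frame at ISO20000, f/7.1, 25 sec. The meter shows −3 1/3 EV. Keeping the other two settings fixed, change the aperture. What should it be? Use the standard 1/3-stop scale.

Underexposed by 3 1/3 stops → need 3 1/3 stops brighter.
Aperture: f/7.1 → f/6.3 → f/5.6 → f/5 → f/4.5 → f/4 → f/3.5 → f/3.2 → f/2.8 → f/2.5 → f/2.2.

f/2.2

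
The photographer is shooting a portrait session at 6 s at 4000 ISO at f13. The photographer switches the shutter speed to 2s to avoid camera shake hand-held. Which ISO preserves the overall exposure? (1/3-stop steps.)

ISO 12800

Shutter speed: 6 → 5 → 4 → 3.2 → 2.5 → 2 — 1 2/3 stops shorter (darker).
Need 1 2/3 stops brighter from the ISO: 4000 → 5000 → 6400 → 8000 → 10000 → 12800.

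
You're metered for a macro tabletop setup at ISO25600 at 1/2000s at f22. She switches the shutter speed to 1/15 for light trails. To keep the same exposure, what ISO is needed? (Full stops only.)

Shutter speed: 1/2000 → 1/1000 → 1/500 → 1/250 → 1/125 → 1/60 → 1/30 → 1/15 — 7 stops longer (brighter).
Need 7 stops darker from the ISO: 25600 → 12800 → 6400 → 3200 → 1600 → 800 → 400 → 200.

ISO 200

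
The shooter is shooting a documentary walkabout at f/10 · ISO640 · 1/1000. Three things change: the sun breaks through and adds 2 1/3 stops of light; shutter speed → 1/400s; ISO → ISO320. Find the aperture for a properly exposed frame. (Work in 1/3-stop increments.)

f/25

Scene light: 2 1/3 stops brighter.
Shutter speed: 1/1000 → 1/800 → 1/640 → 1/500 → 1/400 — 1 1/3 stops slower (brighter).
ISO: 640 → 500 → 400 → 320 — 1 stop lower (darker).
Net so far: 2 2/3 stops brighter. Aperture: f/10 → f/11 → f/13 → f/14 → f/16 → f/18 → f/20 → f/22 → f/25.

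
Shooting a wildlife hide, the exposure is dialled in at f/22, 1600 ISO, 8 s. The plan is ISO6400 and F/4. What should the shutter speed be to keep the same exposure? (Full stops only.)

1/15s

ISO: 1600 → 3200 → 6400 — 2 stops raised (brighter).
Aperture: f/22 → f/16 → f/11 → f/8 → f/5.6 → f/4 — 5 stops opened up (brighter).
Net change so far: 7 stops brighter. Offset with the shutter speed: 8 → 4 → 2 → 1 → 1/2 → 1/4 → 1/8 → 1/15.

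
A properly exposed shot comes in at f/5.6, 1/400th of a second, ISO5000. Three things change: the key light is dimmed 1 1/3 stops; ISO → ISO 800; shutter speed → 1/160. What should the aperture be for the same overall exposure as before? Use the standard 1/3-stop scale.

f/2.2

Scene light: 1 1/3 stops darker.
ISO: 5000 → 4000 → 3200 → 2500 → 2000 → 1600 → 1250 → 1000 → 800 — 2 2/3 stops dropped (darker).
Shutter speed: 1/400 → 1/320 → 1/250 → 1/200 → 1/160 — 1 1/3 stops longer (brighter).
Net so far: 2 2/3 stops darker. Aperture: f/5.6 → f/5 → f/4.5 → f/4 → f/3.5 → f/3.2 → f/2.8 → f/2.5 → f/2.2.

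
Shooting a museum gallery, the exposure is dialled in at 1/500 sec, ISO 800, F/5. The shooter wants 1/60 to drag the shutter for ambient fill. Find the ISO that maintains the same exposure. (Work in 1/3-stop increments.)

Shutter speed: 1/500 → 1/400 → 1/320 → 1/250 → 1/200 → 1/160 → 1/125 → 1/100 → 1/80 → 1/60 — 3 stops longer (brighter).
Need 3 stops darker from the ISO: 800 → 640 → 500 → 400 → 320 → 250 → 200 → 160 → 125 → 100.

ISO 100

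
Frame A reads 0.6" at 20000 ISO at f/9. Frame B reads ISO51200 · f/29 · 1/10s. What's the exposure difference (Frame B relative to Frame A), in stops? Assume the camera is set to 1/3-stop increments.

4 2/3 stops darker

Aperture: f/9 → f/10 → f/11 → f/13 → f/14 → f/16 → f/18 → f/20 → f/22 → f/25 → f/29 — 3 1/3 stops narrower (darker).
Shutter speed: 0.6 → 0.5 → 0.4 → 0.3 → 1/4 → 1/5 → 1/6 → 1/8 → 1/10 — 2 2/3 stops faster (darker).
ISO: 20000 → 25600 → 32000 → 40000 → 51200 — 1 1/3 stops raised (brighter).
Net: −3 1/3 −2 2/3 +1 1/3 = −4 2/3 stops.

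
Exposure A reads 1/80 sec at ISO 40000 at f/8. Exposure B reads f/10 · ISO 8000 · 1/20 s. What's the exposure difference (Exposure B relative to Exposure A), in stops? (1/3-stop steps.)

1 stop darker

Aperture: f/8 → f/9 → f/10 — 2/3 stop narrower (darker).
Shutter speed: 1/80 → 1/60 → 1/50 → 1/40 → 1/30 → 1/25 → 1/20 — 2 stops longer (brighter).
ISO: 40000 → 32000 → 25600 → 20000 → 16000 → 12800 → 10000 → 8000 — 2 1/3 stops dropped (darker).
Net: −2/3 +2 −2 1/3 = −1 stop.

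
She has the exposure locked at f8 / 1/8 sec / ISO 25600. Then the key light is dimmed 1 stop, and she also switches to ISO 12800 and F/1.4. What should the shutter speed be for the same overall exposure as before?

1/60s

Scene light: 1 stop darker.
ISO: 25600 → 12800 — 1 stop dropped (darker).
Aperture: f/8 → f/5.6 → f/4 → f/2.8 → f/2 → f/1.4 — 5 stops opened up (brighter).
Net so far: 3 stops brighter. Shutter speed: 1/8 → 1/15 → 1/30 → 1/60.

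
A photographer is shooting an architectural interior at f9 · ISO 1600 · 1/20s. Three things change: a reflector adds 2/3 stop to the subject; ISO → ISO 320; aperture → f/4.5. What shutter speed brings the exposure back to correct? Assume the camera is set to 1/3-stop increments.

1/25s

Scene light: 2/3 stop brighter.
ISO: 1600 → 1250 → 1000 → 800 → 640 → 500 → 400 → 320 — 2 1/3 stops lower (darker).
Aperture: f/9 → f/8 → f/7.1 → f/6.3 → f/5.6 → f/5 → f/4.5 — 2 stops larger aperture (brighter).
Net so far: 1/3 stop brighter. Shutter speed: 1/20 → 1/25.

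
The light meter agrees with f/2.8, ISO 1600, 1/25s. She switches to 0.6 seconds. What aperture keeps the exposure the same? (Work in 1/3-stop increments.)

Shutter speed: 1/25 → 1/20 → 1/15 → 1/13 → 1/10 → 1/8 → 1/6 → 1/5 → 1/4 → 0.3 → 0.4 → 0.5 → 0.6 — 4 stops slower (brighter).
Need 4 stops darker from the aperture: f/2.8 → f/3.2 → f/3.5 → f/4 → f/4.5 → f/5 → f/5.6 → f/6.3 → f/7.1 → f/8 → f/9 → f/10 → f/11.

f/11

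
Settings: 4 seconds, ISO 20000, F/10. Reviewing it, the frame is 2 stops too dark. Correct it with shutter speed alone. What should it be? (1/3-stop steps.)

Underexposed by 2 stops → need 2 stops brighter.
Shutter speed: 4 → 5 → 6 → 8 → 10 → 13 → 15.

15 s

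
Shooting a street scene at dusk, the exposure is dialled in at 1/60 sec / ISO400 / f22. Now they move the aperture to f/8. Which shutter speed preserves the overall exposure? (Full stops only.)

1/500s

Aperture: f/22 → f/16 → f/11 → f/8 — 3 stops larger aperture (brighter).
Need 3 stops darker from the shutter speed: 1/60 → 1/125 → 1/250 → 1/500.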